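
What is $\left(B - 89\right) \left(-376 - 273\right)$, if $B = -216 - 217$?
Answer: $338778$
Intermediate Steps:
$B = -433$
$\left(B - 89\right) \left(-376 - 273\right) = \left(-433 - 89\right) \left(-376 - 273\right) = \left(-522\right) \left(-649\right) = 338778$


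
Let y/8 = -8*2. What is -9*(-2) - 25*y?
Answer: 3218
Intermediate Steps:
y = -128 (y = 8*(-8*2) = 8*(-16) = -128)
-9*(-2) - 25*y = -9*(-2) - 25*(-128) = 18 + 3200 = 3218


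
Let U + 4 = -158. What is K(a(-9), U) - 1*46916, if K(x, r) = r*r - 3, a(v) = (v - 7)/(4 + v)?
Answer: -20675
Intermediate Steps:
a(v) = (-7 + v)/(4 + v)
U = -162 (U = -4 - 158 = -162)
K(x, r) = -3 + r² (K(x, r) = r² - 3 = -3 + r²)
K(a(-9), U) - 1*46916 = (-3 + (-162)²) - 1*46916 = (-3 + 26244) - 46916 = 26241 - 46916 = -20675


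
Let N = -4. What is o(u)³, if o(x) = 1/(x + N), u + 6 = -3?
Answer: -1/2197 ≈ -0.00045517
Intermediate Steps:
u = -9 (u = -6 - 3 = -9)
o(x) = 1/(-4 + x) (o(x) = 1/(x - 4) = 1/(-4 + x))
o(u)³ = (1/(-4 - 9))³ = (1/(-13))³ = (-1/13)³ = -1/2197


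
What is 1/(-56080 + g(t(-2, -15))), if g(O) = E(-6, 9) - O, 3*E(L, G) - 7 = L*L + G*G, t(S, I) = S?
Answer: -3/168110 ≈ -1.7845e-5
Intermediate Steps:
E(L, G) = 7/3 + G**2/3 + L**2/3 (E(L, G) = 7/3 + (L*L + G*G)/3 = 7/3 + (L**2 + G**2)/3 = 7/3 + (G**2 + L**2)/3 = 7/3 + (G**2/3 + L**2/3) = 7/3 + G**2/3 + L**2/3)
g(O) = 124/3 - O (g(O) = (7/3 + (1/3)*9**2 + (1/3)*(-6)**2) - O = (7/3 + (1/3)*81 + (1/3)*36) - O = (7/3 + 27 + 12) - O = 124/3 - O)
1/(-56080 + g(t(-2, -15))) = 1/(-56080 + (124/3 - 1*(-2))) = 1/(-56080 + (124/3 + 2)) = 1/(-56080 + 130/3) = 1/(-168110/3) = -3/168110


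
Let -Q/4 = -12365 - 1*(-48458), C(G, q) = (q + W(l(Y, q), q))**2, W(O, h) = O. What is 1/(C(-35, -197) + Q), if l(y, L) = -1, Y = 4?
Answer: -1/105168 ≈ -9.5086e-6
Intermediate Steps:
C(G, q) = (-1 + q)**2 (C(G, q) = (q - 1)**2 = (-1 + q)**2)
Q = -144372 (Q = -4*(-12365 - 1*(-48458)) = -4*(-12365 + 48458) = -4*36093 = -144372)
1/(C(-35, -197) + Q) = 1/((-1 - 197)**2 - 144372) = 1/((-198)**2 - 144372) = 1/(39204 - 144372) = 1/(-105168) = -1/105168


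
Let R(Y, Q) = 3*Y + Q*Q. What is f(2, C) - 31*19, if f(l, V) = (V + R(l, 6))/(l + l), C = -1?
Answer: -2315/4 ≈ -578.75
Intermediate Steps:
R(Y, Q) = Q² + 3*Y (R(Y, Q) = 3*Y + Q² = Q² + 3*Y)
f(l, V) = (36 + V + 3*l)/(2*l) (f(l, V) = (V + (6² + 3*l))/(l + l) = (V + (36 + 3*l))/((2*l)) = (36 + V + 3*l)*(1/(2*l)) = (36 + V + 3*l)/(2*l))
f(2, C) - 31*19 = (½)*(36 - 1 + 3*2)/2 - 31*19 = (½)*(½)*(36 - 1 + 6) - 589 = (½)*(½)*41 - 589 = 41/4 - 589 = -2315/4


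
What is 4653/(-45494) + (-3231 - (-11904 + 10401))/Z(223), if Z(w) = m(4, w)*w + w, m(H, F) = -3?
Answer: 38269197/10145162 ≈ 3.7722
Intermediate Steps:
Z(w) = -2*w (Z(w) = -3*w + w = -2*w)
4653/(-45494) + (-3231 - (-11904 + 10401))/Z(223) = 4653/(-45494) + (-3231 - (-11904 + 10401))/((-2*223)) = 4653*(-1/45494) + (-3231 - 1*(-1503))/(-446) = -4653/45494 + (-3231 + 1503)*(-1/446) = -4653/45494 - 1728*(-1/446) = -4653/45494 + 864/223 = 38269197/10145162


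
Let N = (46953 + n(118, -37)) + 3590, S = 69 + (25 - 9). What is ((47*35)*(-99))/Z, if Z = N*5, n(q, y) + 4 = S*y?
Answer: -3619/5266 ≈ -0.68724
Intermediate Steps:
S = 85 (S = 69 + 16 = 85)
n(q, y) = -4 + 85*y
N = 47394 (N = (46953 + (-4 + 85*(-37))) + 3590 = (46953 + (-4 - 3145)) + 3590 = (46953 - 3149) + 3590 = 43804 + 3590 = 47394)
Z = 236970 (Z = 47394*5 = 236970)
((47*35)*(-99))/Z = ((47*35)*(-99))/236970 = (1645*(-99))*(1/236970) = -162855*1/236970 = -3619/5266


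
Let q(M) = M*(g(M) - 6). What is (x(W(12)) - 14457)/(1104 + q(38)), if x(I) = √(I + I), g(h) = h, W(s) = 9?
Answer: -14457/2320 + 3*√2/2320 ≈ -6.2296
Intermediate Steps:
x(I) = √2*√I (x(I) = √(2*I) = √2*√I)
q(M) = M*(-6 + M) (q(M) = M*(M - 6) = M*(-6 + M))
(x(W(12)) - 14457)/(1104 + q(38)) = (√2*√9 - 14457)/(1104 + 38*(-6 + 38)) = (√2*3 - 14457)/(1104 + 38*32) = (3*√2 - 14457)/(1104 + 1216) = (-14457 + 3*√2)/2320 = (-14457 + 3*√2)*(1/2320) = -14457/2320 + 3*√2/2320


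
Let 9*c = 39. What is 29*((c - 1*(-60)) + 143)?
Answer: 18038/3 ≈ 6012.7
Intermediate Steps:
c = 13/3 (c = (1/9)*39 = 13/3 ≈ 4.3333)
29*((c - 1*(-60)) + 143) = 29*((13/3 - 1*(-60)) + 143) = 29*((13/3 + 60) + 143) = 29*(193/3 + 143) = 29*(622/3) = 18038/3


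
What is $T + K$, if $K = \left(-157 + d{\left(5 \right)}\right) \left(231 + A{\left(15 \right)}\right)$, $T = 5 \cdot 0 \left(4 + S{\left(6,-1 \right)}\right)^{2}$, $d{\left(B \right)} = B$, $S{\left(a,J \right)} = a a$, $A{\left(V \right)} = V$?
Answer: $-37392$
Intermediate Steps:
$S{\left(a,J \right)} = a^{2}$
$T = 0$ ($T = 5 \cdot 0 \left(4 + 6^{2}\right)^{2} = 0 \left(4 + 36\right)^{2} = 0 \cdot 40^{2} = 0 \cdot 1600 = 0$)
$K = -37392$ ($K = \left(-157 + 5\right) \left(231 + 15\right) = \left(-152\right) 246 = -37392$)
$T + K = 0 - 37392 = -37392$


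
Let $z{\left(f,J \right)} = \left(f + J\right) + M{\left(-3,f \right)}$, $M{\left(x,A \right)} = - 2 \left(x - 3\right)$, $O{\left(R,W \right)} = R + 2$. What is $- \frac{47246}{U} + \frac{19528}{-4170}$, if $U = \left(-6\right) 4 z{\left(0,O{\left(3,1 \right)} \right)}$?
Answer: $\frac{15754033}{141780} \approx 111.12$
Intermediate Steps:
$O{\left(R,W \right)} = 2 + R$
$M{\left(x,A \right)} = 6 - 2 x$ ($M{\left(x,A \right)} = - 2 \left(-3 + x\right) = 6 - 2 x$)
$z{\left(f,J \right)} = 12 + J + f$ ($z{\left(f,J \right)} = \left(f + J\right) + \left(6 - -6\right) = \left(J + f\right) + \left(6 + 6\right) = \left(J + f\right) + 12 = 12 + J + f$)
$U = -408$ ($U = \left(-6\right) 4 \left(12 + \left(2 + 3\right) + 0\right) = - 24 \left(12 + 5 + 0\right) = \left(-24\right) 17 = -408$)
$- \frac{47246}{U} + \frac{19528}{-4170} = - \frac{47246}{-408} + \frac{19528}{-4170} = \left(-47246\right) \left(- \frac{1}{408}\right) + 19528 \left(- \frac{1}{4170}\right) = \frac{23623}{204} - \frac{9764}{2085} = \frac{15754033}{141780}$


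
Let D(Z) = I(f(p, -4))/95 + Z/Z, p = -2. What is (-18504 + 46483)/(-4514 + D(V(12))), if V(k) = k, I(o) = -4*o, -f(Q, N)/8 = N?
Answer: -2658005/428863 ≈ -6.1978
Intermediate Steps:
f(Q, N) = -8*N
D(Z) = -33/95 (D(Z) = -(-32)*(-4)/95 + Z/Z = -4*32*(1/95) + 1 = -128*1/95 + 1 = -128/95 + 1 = -33/95)
(-18504 + 46483)/(-4514 + D(V(12))) = (-18504 + 46483)/(-4514 - 33/95) = 27979/(-428863/95) = 27979*(-95/428863) = -2658005/428863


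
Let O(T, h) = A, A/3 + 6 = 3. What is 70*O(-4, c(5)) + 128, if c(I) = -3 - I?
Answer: -502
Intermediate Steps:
A = -9 (A = -18 + 3*3 = -18 + 9 = -9)
O(T, h) = -9
70*O(-4, c(5)) + 128 = 70*(-9) + 128 = -630 + 128 = -502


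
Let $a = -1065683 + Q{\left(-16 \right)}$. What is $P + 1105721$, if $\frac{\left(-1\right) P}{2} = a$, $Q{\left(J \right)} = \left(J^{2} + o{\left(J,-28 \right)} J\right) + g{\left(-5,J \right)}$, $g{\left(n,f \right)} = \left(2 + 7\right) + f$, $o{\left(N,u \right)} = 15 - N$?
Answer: $3237581$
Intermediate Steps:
$g{\left(n,f \right)} = 9 + f$
$Q{\left(J \right)} = 9 + J + J^{2} + J \left(15 - J\right)$ ($Q{\left(J \right)} = \left(J^{2} + \left(15 - J\right) J\right) + \left(9 + J\right) = \left(J^{2} + J \left(15 - J\right)\right) + \left(9 + J\right) = 9 + J + J^{2} + J \left(15 - J\right)$)
$a = -1065930$ ($a = -1065683 + \left(9 + 16 \left(-16\right)\right) = -1065683 + \left(9 - 256\right) = -1065683 - 247 = -1065930$)
$P = 2131860$ ($P = \left(-2\right) \left(-1065930\right) = 2131860$)
$P + 1105721 = 2131860 + 1105721 = 3237581$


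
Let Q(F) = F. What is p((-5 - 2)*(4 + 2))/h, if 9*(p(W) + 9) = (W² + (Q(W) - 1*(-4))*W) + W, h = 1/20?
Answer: 21580/3 ≈ 7193.3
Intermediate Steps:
h = 1/20 ≈ 0.050000
p(W) = -9 + W/9 + W²/9 + W*(4 + W)/9 (p(W) = -9 + ((W² + (W - 1*(-4))*W) + W)/9 = -9 + ((W² + (W + 4)*W) + W)/9 = -9 + ((W² + (4 + W)*W) + W)/9 = -9 + ((W² + W*(4 + W)) + W)/9 = -9 + (W + W² + W*(4 + W))/9 = -9 + (W/9 + W²/9 + W*(4 + W)/9) = -9 + W/9 + W²/9 + W*(4 + W)/9)
p((-5 - 2)*(4 + 2))/h = (-9 + 2*((-5 - 2)*(4 + 2))²/9 + 5*((-5 - 2)*(4 + 2))/9)/(1/20) = 20*(-9 + 2*(-7*6)²/9 + 5*(-7*6)/9) = 20*(-9 + (2/9)*(-42)² + (5/9)*(-42)) = 20*(-9 + (2/9)*1764 - 70/3) = 20*(-9 + 392 - 70/3) = 20*(1079/3) = 21580/3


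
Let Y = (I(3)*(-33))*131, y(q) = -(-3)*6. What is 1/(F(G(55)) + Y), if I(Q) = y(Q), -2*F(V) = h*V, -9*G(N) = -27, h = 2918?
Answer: -1/82191 ≈ -1.2167e-5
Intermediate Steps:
y(q) = 18 (y(q) = -3*(-6) = 18)
G(N) = 3 (G(N) = -⅑*(-27) = 3)
F(V) = -1459*V
I(Q) = 18
Y = -77814 (Y = (18*(-33))*131 = -594*131 = -77814)
1/(F(G(55)) + Y) = 1/(-1459*3 - 77814) = 1/(-4377 - 77814) = 1/(-82191) = -1/82191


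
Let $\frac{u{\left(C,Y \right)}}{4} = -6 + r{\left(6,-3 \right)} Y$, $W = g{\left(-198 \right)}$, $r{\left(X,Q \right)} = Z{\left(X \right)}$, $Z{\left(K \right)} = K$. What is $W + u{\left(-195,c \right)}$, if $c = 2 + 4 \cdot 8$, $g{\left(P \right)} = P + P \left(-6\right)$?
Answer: $1782$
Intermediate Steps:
$g{\left(P \right)} = - 5 P$ ($g{\left(P \right)} = P - 6 P = - 5 P$)
$r{\left(X,Q \right)} = X$
$W = 990$ ($W = \left(-5\right) \left(-198\right) = 990$)
$c = 34$ ($c = 2 + 32 = 34$)
$u{\left(C,Y \right)} = -24 + 24 Y$ ($u{\left(C,Y \right)} = 4 \left(-6 + 6 Y\right) = -24 + 24 Y$)
$W + u{\left(-195,c \right)} = 990 + \left(-24 + 24 \cdot 34\right) = 990 + \left(-24 + 816\right) = 990 + 792 = 1782$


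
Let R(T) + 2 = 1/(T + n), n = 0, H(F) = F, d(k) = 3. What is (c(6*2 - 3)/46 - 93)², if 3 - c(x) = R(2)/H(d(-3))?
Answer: 73085401/8464 ≈ 8634.9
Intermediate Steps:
R(T) = -2 + 1/T (R(T) = -2 + 1/(T + 0) = -2 + 1/T)
c(x) = 7/2 (c(x) = 3 - (-2 + 1/2)/3 = 3 - (-2 + ½)/3 = 3 - (-3)/(2*3) = 3 - 1*(-½) = 3 + ½ = 7/2)
(c(6*2 - 3)/46 - 93)² = ((7/2)/46 - 93)² = ((7/2)*(1/46) - 93)² = (7/92 - 93)² = (-8549/92)² = 73085401/8464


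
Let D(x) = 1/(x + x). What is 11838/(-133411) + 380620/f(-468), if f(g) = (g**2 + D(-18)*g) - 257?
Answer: 2409448859/1459382929 ≈ 1.6510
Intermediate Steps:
D(x) = 1/(2*x)
f(g) = -257 + g**2 - g/36 (f(g) = (g**2 + ((1/2)/(-18))*g) - 257 = (g**2 + ((1/2)*(-1/18))*g) - 257 = (g**2 - g/36) - 257 = -257 + g**2 - g/36)
11838/(-133411) + 380620/f(-468) = 11838/(-133411) + 380620/(-257 + (-468)**2 - 1/36*(-468)) = 11838*(-1/133411) + 380620/(-257 + 219024 + 13) = -11838/133411 + 380620/218780 = -11838/133411 + 380620*(1/218780) = -11838/133411 + 19031/10939 = 2409448859/1459382929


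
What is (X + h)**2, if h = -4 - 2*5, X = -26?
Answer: 1600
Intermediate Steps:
h = -14 (h = -4 - 10 = -14)
(X + h)**2 = (-26 - 14)**2 = (-40)**2 = 1600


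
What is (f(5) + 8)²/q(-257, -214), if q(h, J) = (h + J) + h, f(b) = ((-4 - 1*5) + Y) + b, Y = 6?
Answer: -25/182 ≈ -0.13736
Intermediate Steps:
f(b) = -3 + b (f(b) = ((-4 - 1*5) + 6) + b = ((-4 - 5) + 6) + b = (-9 + 6) + b = -3 + b)
q(h, J) = J + 2*h (q(h, J) = (J + h) + h = J + 2*h)
(f(5) + 8)²/q(-257, -214) = ((-3 + 5) + 8)²/(-214 + 2*(-257)) = (2 + 8)²/(-214 - 514) = 10²/(-728) = 100*(-1/728) = -25/182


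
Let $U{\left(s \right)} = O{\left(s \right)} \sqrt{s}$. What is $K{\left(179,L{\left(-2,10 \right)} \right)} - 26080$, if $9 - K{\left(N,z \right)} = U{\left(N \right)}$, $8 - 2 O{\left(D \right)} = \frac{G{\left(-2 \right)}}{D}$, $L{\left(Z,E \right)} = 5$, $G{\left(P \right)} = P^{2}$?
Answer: $-26071 - \frac{714 \sqrt{179}}{179} \approx -26124.0$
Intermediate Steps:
$O{\left(D \right)} = 4 - \frac{2}{D}$ ($O{\left(D \right)} = 4 - \frac{\left(-2\right)^{2} \frac{1}{D}}{2} = 4 - \frac{4 \frac{1}{D}}{2} = 4 - \frac{2}{D}$)
$U{\left(s \right)} = \sqrt{s} \left(4 - \frac{2}{s}\right)$ ($U{\left(s \right)} = \left(4 - \frac{2}{s}\right) \sqrt{s} = \sqrt{s} \left(4 - \frac{2}{s}\right)$)
$K{\left(N,z \right)} = 9 - \frac{2 \left(-1 + 2 N\right)}{\sqrt{N}}$
$K{\left(179,L{\left(-2,10 \right)} \right)} - 26080 = \left(9 - 4 \sqrt{179} + \frac{2}{\sqrt{179}}\right) - 26080 = \left(9 - 4 \sqrt{179} + 2 \frac{\sqrt{179}}{179}\right) - 26080 = \left(9 - 4 \sqrt{179} + \frac{2 \sqrt{179}}{179}\right) - 26080 = \left(9 - \frac{714 \sqrt{179}}{179}\right) - 26080 = -26071 - \frac{714 \sqrt{179}}{179}$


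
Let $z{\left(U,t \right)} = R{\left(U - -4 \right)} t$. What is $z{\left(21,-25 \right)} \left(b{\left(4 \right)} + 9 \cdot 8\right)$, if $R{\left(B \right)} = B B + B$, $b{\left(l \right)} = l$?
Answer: $-1235000$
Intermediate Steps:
$R{\left(B \right)} = B + B^{2}$ ($R{\left(B \right)} = B^{2} + B = B + B^{2}$)
$z{\left(U,t \right)} = t \left(4 + U\right) \left(5 + U\right)$ ($z{\left(U,t \right)} = \left(U - -4\right) \left(1 + \left(U - -4\right)\right) t = \left(U + 4\right) \left(1 + \left(U + 4\right)\right) t = \left(4 + U\right) \left(1 + \left(4 + U\right)\right) t = \left(4 + U\right) \left(5 + U\right) t = t \left(4 + U\right) \left(5 + U\right)$)
$z{\left(21,-25 \right)} \left(b{\left(4 \right)} + 9 \cdot 8\right) = - 25 \left(4 + 21\right) \left(5 + 21\right) \left(4 + 9 \cdot 8\right) = \left(-25\right) 25 \cdot 26 \left(4 + 72\right) = \left(-16250\right) 76 = -1235000$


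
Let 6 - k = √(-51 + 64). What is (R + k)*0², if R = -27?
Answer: 0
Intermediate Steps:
k = 6 - √13 (k = 6 - √(-51 + 64) = 6 - √13 ≈ 2.3944)
(R + k)*0² = (-27 + (6 - √13))*0² = (-21 - √13)*0 = 0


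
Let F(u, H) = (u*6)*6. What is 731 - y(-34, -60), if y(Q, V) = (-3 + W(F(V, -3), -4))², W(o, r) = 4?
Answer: 730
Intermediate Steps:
F(u, H) = 36*u (F(u, H) = (6*u)*6 = 36*u)
y(Q, V) = 1 (y(Q, V) = (-3 + 4)² = 1² = 1)
731 - y(-34, -60) = 731 - 1*1 = 731 - 1 = 730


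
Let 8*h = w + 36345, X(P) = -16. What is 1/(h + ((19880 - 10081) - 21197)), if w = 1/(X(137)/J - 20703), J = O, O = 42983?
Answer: -3559508260/24399984205259 ≈ -0.00014588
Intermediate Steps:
J = 42983
w = -42983/889877065 (w = 1/(-16/42983 - 20703) = 1/(-889877065/42983) = -42983/889877065 ≈ -4.8302e-5)
h = 16171290942221/3559508260 (h = (-42983/889877065 + 36345)/8 = (1/8)*(32342581884442/889877065) = 16171290942221/3559508260 ≈ 4543.1)
1/(h + ((19880 - 10081) - 21197)) = 1/(16171290942221/3559508260 + ((19880 - 10081) - 21197)) = 1/(16171290942221/3559508260 + (9799 - 21197)) = 1/(16171290942221/3559508260 - 11398) = 1/(-24399984205259/3559508260) = -3559508260/24399984205259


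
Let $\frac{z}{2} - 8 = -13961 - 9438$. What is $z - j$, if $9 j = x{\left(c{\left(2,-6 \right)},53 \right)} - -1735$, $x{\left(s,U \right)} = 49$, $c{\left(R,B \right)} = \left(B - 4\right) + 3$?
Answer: $- \frac{422822}{9} \approx -46980.0$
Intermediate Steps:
$c{\left(R,B \right)} = -1 + B$ ($c{\left(R,B \right)} = \left(-4 + B\right) + 3 = -1 + B$)
$z = -46782$ ($z = 16 + 2 \left(-13961 - 9438\right) = 16 + 2 \left(-23399\right) = 16 - 46798 = -46782$)
$j = \frac{1784}{9}$ ($j = \frac{49 - -1735}{9} = \frac{49 + 1735}{9} = \frac{1}{9} \cdot 1784 = \frac{1784}{9} \approx 198.22$)
$z - j = -46782 - \frac{1784}{9} = - \frac{422822}{9}$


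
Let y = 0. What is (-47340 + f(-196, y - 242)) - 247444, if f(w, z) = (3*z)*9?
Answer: -301318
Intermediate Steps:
f(w, z) = 27*z
(-47340 + f(-196, y - 242)) - 247444 = (-47340 + 27*(0 - 242)) - 247444 = (-47340 + 27*(-242)) - 247444 = (-47340 - 6534) - 247444 = -53874 - 247444 = -301318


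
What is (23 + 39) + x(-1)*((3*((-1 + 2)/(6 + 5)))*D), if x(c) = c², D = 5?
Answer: 697/11 ≈ 63.364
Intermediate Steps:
(23 + 39) + x(-1)*((3*((-1 + 2)/(6 + 5)))*D) = (23 + 39) + (-1)²*((3*((-1 + 2)/(6 + 5)))*5) = 62 + 1*((3*(1/11))*5) = 62 + 1*((3/11)*5) = 62 + 1*(15/11) = 62 + 15/11 = 697/11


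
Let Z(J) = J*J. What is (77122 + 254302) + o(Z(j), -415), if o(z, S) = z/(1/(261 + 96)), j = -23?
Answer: 520277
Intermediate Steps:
Z(J) = J²
o(z, S) = 357*z (o(z, S) = z/(1/357) = z*357 = 357*z)
(77122 + 254302) + o(Z(j), -415) = (77122 + 254302) + 357*(-23)² = 331424 + 357*529 = 331424 + 188853 = 520277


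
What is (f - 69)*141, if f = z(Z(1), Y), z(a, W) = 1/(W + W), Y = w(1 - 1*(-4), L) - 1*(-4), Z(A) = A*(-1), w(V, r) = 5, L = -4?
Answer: -58327/6 ≈ -9721.2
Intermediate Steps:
Z(A) = -A
Y = 9 (Y = 5 - 1*(-4) = 5 + 4 = 9)
z(a, W) = 1/(2*W)
f = 1/18 (f = (½)/9 = (½)*(⅑) = 1/18 ≈ 0.055556)
(f - 69)*141 = (1/18 - 69)*141 = -1241/18*141 = -58327/6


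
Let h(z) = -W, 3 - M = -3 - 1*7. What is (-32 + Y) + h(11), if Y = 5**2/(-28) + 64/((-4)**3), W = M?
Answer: -1313/28 ≈ -46.893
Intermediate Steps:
M = 13 (M = 3 - (-3 - 1*7) = 3 - (-3 - 7) = 3 - 1*(-10) = 3 + 10 = 13)
W = 13
h(z) = -13 (h(z) = -1*13 = -13)
Y = -53/28 (Y = 25*(-1/28) + 64/(-64) = -25/28 + 64*(-1/64) = -25/28 - 1 = -53/28 ≈ -1.8929)
(-32 + Y) + h(11) = (-32 - 53/28) - 13 = -949/28 - 13 = -1313/28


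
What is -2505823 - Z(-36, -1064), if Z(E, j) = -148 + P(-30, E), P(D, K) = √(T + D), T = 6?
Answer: -2505675 - 2*I*√6 ≈ -2.5057e+6 - 4.899*I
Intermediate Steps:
P(D, K) = √(6 + D)
Z(E, j) = -148 + 2*I*√6 (Z(E, j) = -148 + √(6 - 30) = -148 + √(-24) = -148 + 2*I*√6)
-2505823 - Z(-36, -1064) = -2505823 - (-148 + 2*I*√6) = -2505823 + (148 - 2*I*√6) = -2505675 - 2*I*√6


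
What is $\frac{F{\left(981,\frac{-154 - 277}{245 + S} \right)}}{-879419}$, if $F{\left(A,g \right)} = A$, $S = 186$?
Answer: $- \frac{981}{879419} \approx -0.0011155$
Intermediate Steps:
$\frac{F{\left(981,\frac{-154 - 277}{245 + S} \right)}}{-879419} = \frac{981}{-879419} = 981 \left(- \frac{1}{879419}\right) = - \frac{981}{879419}$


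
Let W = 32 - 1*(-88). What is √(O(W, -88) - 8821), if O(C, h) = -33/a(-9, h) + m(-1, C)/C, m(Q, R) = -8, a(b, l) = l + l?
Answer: I*√31755165/60 ≈ 93.92*I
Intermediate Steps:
a(b, l) = 2*l
W = 120 (W = 32 + 88 = 120)
O(C, h) = -8/C - 33/(2*h) (O(C, h) = -33*1/(2*h) - 8/C = -33/(2*h) - 8/C = -8/C - 33/(2*h))
√(O(W, -88) - 8821) = √((-8/120 - 33/2/(-88)) - 8821) = √((-8*1/120 - 33/2*(-1/88)) - 8821) = √((-1/15 + 3/16) - 8821) = √(29/240 - 8821) = √(-2117011/240) = I*√31755165/60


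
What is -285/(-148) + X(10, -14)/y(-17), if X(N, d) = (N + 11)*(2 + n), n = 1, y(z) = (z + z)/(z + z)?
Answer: 9609/148 ≈ 64.926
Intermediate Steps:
y(z) = 1 (y(z) = (2*z)/((2*z)) = (2*z)*(1/(2*z)) = 1)
X(N, d) = 33 + 3*N (X(N, d) = (N + 11)*(2 + 1) = (11 + N)*3 = 33 + 3*N)
-285/(-148) + X(10, -14)/y(-17) = -285/(-148) + (33 + 3*10)/1 = -285*(-1/148) + (33 + 30)*1 = 285/148 + 63*1 = 285/148 + 63 = 9609/148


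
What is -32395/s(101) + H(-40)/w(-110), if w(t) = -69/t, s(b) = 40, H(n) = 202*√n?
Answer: -6479/8 + 44440*I*√10/69 ≈ -809.88 + 2036.7*I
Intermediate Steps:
-32395/s(101) + H(-40)/w(-110) = -32395/40 + (202*√(-40))/((-69/(-110))) = -32395*1/40 + (202*(2*I*√10))/((-69*(-1/110))) = -6479/8 + (404*I*√10)/(69/110) = -6479/8 + (404*I*√10)*(110/69) = -6479/8 + 44440*I*√10/69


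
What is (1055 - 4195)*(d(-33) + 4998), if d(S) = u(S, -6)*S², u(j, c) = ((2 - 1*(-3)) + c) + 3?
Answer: -22532640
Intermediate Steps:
u(j, c) = 8 + c (u(j, c) = ((2 + 3) + c) + 3 = (5 + c) + 3 = 8 + c)
d(S) = 2*S² (d(S) = (8 - 6)*S² = 2*S²)
(1055 - 4195)*(d(-33) + 4998) = (1055 - 4195)*(2*(-33)² + 4998) = -3140*(2*1089 + 4998) = -3140*(2178 + 4998) = -3140*7176 = -22532640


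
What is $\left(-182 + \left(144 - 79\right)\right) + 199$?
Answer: $82$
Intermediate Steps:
$\left(-182 + \left(144 - 79\right)\right) + 199 = \left(-182 + 65\right) + 199 = -117 + 199 = 82$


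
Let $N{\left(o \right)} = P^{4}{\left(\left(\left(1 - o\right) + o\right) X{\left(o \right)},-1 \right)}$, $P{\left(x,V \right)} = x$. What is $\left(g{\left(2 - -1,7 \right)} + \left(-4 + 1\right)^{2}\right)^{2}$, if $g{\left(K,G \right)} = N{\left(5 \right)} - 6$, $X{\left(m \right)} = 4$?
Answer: $67081$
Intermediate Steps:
$N{\left(o \right)} = 256$ ($N{\left(o \right)} = \left(\left(\left(1 - o\right) + o\right) 4\right)^{4} = \left(1 \cdot 4\right)^{4} = 4^{4} = 256$)
$g{\left(K,G \right)} = 250$ ($g{\left(K,G \right)} = 256 - 6 = 250$)
$\left(g{\left(2 - -1,7 \right)} + \left(-4 + 1\right)^{2}\right)^{2} = \left(250 + \left(-4 + 1\right)^{2}\right)^{2} = \left(250 + \left(-3\right)^{2}\right)^{2} = \left(250 + 9\right)^{2} = 259^{2} = 67081$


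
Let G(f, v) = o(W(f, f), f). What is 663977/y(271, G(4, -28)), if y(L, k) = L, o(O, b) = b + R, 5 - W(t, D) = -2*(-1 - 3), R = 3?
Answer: 663977/271 ≈ 2450.1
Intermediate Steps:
W(t, D) = -3 (W(t, D) = 5 - (-2)*(-1 - 3) = 5 - (-2)*(-4) = 5 - 1*8 = 5 - 8 = -3)
o(O, b) = 3 + b (o(O, b) = b + 3 = 3 + b)
G(f, v) = 3 + f
663977/y(271, G(4, -28)) = 663977/271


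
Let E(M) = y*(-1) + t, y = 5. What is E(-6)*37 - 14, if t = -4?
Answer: -347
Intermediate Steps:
E(M) = -9 (E(M) = 5*(-1) - 4 = -5 - 4 = -9)
E(-6)*37 - 14 = -9*37 - 14 = -333 - 14 = -347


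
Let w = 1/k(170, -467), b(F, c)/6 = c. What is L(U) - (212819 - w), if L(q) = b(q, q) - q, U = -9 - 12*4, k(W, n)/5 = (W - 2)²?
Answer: -30073236479/141120 ≈ -2.1310e+5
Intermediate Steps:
b(F, c) = 6*c
k(W, n) = 5*(-2 + W)² (k(W, n) = 5*(W - 2)² = 5*(-2 + W)²)
U = -57 (U = -9 - 48 = -57)
L(q) = 5*q (L(q) = 6*q - q = 5*q)
w = 1/141120 (w = 1/(5*(-2 + 170)²) = 1/(5*168²) = 1/(5*28224) = 1/141120 ≈ 7.0862e-6)
L(U) - (212819 - w) = 5*(-57) - (212819 - 1*1/141120) = -285 - (212819 - 1/141120) = -285 - 1*30033017279/141120 = -285 - 30033017279/141120 = -30073236479/141120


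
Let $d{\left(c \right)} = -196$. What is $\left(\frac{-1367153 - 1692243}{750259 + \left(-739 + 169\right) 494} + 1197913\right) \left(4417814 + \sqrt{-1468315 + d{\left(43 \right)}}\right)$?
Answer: $\frac{2480309251420957234}{468679} + \frac{561433607531 i \sqrt{1468511}}{468679} \approx 5.2921 \cdot 10^{12} + 1.4516 \cdot 10^{9} i$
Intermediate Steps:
$\left(\frac{-1367153 - 1692243}{750259 + \left(-739 + 169\right) 494} + 1197913\right) \left(4417814 + \sqrt{-1468315 + d{\left(43 \right)}}\right) = \left(\frac{-1367153 - 1692243}{750259 + \left(-739 + 169\right) 494} + 1197913\right) \left(4417814 + \sqrt{-1468315 - 196}\right) = \left(- \frac{3059396}{750259 - 281580} + 1197913\right) \left(4417814 + \sqrt{-1468511}\right) = \left(- \frac{3059396}{750259 - 281580} + 1197913\right) \left(4417814 + i \sqrt{1468511}\right) = \left(- \frac{3059396}{468679} + 1197913\right) \left(4417814 + i \sqrt{1468511}\right) = \frac{561433607531 \left(4417814 + i \sqrt{1468511}\right)}{468679} = \frac{2480309251420957234}{468679} + \frac{561433607531 i \sqrt{1468511}}{468679}$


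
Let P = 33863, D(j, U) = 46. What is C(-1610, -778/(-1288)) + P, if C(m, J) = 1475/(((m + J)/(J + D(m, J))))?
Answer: 35053071038/1036451 ≈ 33820.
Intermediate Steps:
C(m, J) = 1475*(46 + J)/(J + m) (C(m, J) = 1475/(((m + J)/(J + 46))) = 1475/(((J + m)/(46 + J))) = 1475*((46 + J)/(J + m)) = 1475*(46 + J)/(J + m))
C(-1610, -778/(-1288)) + P = 1475*(46 - 778/(-1288))/(-778/(-1288) - 1610) + 33863 = 1475*(46 - 778*(-1/1288))/(-778*(-1/1288) - 1610) + 33863 = 1475*(46 + 389/644)/(389/644 - 1610) + 33863 = 1475*(30013/644)/(-1036451/644) + 33863 = 1475*(-644/1036451)*(30013/644) + 33863 = -44269175/1036451 + 33863 = 35053071038/1036451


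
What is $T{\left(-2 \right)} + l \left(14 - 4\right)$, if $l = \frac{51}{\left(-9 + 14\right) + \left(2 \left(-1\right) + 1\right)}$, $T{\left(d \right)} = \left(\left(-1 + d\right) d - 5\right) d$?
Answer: $\frac{251}{2} \approx 125.5$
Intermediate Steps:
$T{\left(d \right)} = d \left(-5 + d \left(-1 + d\right)\right)$ ($T{\left(d \right)} = \left(d \left(-1 + d\right) - 5\right) d = \left(-5 + d \left(-1 + d\right)\right) d = d \left(-5 + d \left(-1 + d\right)\right)$)
$l = \frac{51}{4}$ ($l = \frac{51}{5 + \left(-2 + 1\right)} = \frac{51}{5 - 1} = \frac{51}{4} \approx 12.75$)
$T{\left(-2 \right)} + l \left(14 - 4\right) = - 2 \left(-5 + \left(-2\right)^{2} - -2\right) + \frac{51 \left(14 - 4\right)}{4} = - 2 \left(-5 + 4 + 2\right) + \frac{51 \left(14 - 4\right)}{4} = \left(-2\right) 1 + \frac{51}{4} \cdot 10 = -2 + \frac{255}{2} = \frac{251}{2}$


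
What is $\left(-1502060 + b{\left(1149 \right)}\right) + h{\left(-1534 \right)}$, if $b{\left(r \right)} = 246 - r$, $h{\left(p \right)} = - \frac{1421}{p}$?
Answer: $- \frac{2305543821}{1534} \approx -1.503 \cdot 10^{6}$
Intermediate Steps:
$\left(-1502060 + b{\left(1149 \right)}\right) + h{\left(-1534 \right)} = \left(-1502060 + \left(246 - 1149\right)\right) - \frac{1421}{-1534} = \left(-1502060 + \left(246 - 1149\right)\right) - - \frac{1421}{1534} = \left(-1502060 - 903\right) + \frac{1421}{1534} = -1502963 + \frac{1421}{1534} = - \frac{2305543821}{1534}$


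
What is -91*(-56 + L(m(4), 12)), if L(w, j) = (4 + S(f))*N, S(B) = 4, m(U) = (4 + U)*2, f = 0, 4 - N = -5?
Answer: -1456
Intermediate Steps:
N = 9 (N = 4 - 1*(-5) = 4 + 5 = 9)
m(U) = 8 + 2*U
L(w, j) = 72 (L(w, j) = (4 + 4)*9 = 8*9 = 72)
-91*(-56 + L(m(4), 12)) = -91*(-56 + 72) = -91*16 = -1456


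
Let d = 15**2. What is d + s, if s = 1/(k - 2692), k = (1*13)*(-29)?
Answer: 690524/3069 ≈ 225.00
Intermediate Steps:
k = -377 (k = 13*(-29) = -377)
d = 225
s = -1/3069 (s = 1/(-377 - 2692) = 1/(-3069) = -1/3069 ≈ -0.00032584)
d + s = 225 - 1/3069 = 690524/3069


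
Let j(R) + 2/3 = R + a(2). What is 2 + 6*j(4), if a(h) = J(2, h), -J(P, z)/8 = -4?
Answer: 214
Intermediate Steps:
J(P, z) = 32 (J(P, z) = -8*(-4) = 32)
a(h) = 32
j(R) = 94/3 + R (j(R) = -⅔ + (R + 32) = -⅔ + (32 + R) = 94/3 + R)
2 + 6*j(4) = 2 + 6*(94/3 + 4) = 2 + 6*(106/3) = 2 + 212 = 214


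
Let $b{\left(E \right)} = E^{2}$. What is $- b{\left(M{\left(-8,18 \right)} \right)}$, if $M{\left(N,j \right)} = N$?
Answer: $-64$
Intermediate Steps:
$- b{\left(M{\left(-8,18 \right)} \right)} = - \left(-8\right)^{2} = \left(-1\right) 64 = -64$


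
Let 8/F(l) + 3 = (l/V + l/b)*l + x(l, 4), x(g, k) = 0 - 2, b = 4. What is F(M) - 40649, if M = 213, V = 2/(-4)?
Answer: -12910244379/317603 ≈ -40649.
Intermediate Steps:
V = -½ (V = 2*(-¼) = -½ ≈ -0.50000)
x(g, k) = -2
F(l) = 8/(-5 - 7*l²/4) (F(l) = 8/(-3 + ((l/(-½) + l/4)*l - 2)) = 8/(-3 + ((l*(-2) + l*(¼))*l - 2)) = 8/(-3 + ((-2*l + l/4)*l - 2)) = 8/(-3 + ((-7*l/4)*l - 2)) = 8/(-3 + (-7*l²/4 - 2)) = 8/(-3 + (-2 - 7*l²/4)) = 8/(-5 - 7*l²/4))
F(M) - 40649 = -32/(20 + 7*213²) - 40649 = -32/(20 + 7*45369) - 40649 = -32/(20 + 317583) - 40649 = -32/317603 - 40649 = -12910244379/317603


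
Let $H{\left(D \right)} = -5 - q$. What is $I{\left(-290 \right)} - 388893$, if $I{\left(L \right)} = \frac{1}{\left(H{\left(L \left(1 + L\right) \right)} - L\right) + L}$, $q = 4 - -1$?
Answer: $- \frac{3888931}{10} \approx -3.8889 \cdot 10^{5}$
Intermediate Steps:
$q = 5$ ($q = 4 + 1 = 5$)
$H{\left(D \right)} = -10$ ($H{\left(D \right)} = -5 - 5 = -10$)
$I{\left(L \right)} = - \frac{1}{10}$ ($I{\left(L \right)} = \frac{1}{\left(-10 - L\right) + L} = \frac{1}{-10} = - \frac{1}{10}$)
$I{\left(-290 \right)} - 388893 = - \frac{1}{10} - 388893 = - \frac{3888931}{10}$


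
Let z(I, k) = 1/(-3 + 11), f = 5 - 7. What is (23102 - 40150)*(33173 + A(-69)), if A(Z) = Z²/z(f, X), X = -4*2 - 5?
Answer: -1214857528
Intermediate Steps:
f = -2
X = -13 (X = -8 - 5 = -13)
z(I, k) = ⅛ (z(I, k) = 1/8 = ⅛)
A(Z) = 8*Z² (A(Z) = Z²/(⅛) = Z²*8 = 8*Z²)
(23102 - 40150)*(33173 + A(-69)) = (23102 - 40150)*(33173 + 8*(-69)²) = -17048*(33173 + 8*4761) = -17048*(33173 + 38088) = -17048*71261 = -1214857528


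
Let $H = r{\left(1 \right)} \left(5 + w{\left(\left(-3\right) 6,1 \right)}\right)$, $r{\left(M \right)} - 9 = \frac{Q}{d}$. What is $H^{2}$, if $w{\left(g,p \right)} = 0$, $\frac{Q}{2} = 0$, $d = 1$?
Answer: $2025$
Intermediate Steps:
$Q = 0$ ($Q = 2 \cdot 0 = 0$)
$r{\left(M \right)} = 9$ ($r{\left(M \right)} = 9 + \frac{0}{1} = 9 + 0 \cdot 1 = 9 + 0 = 9$)
$H = 45$ ($H = 9 \left(5 + 0\right) = 9 \cdot 5 = 45$)
$H^{2} = 45^{2} = 2025$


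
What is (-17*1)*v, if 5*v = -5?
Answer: 17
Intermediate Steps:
v = -1 (v = (⅕)*(-5) = -1)
(-17*1)*v = -17*1*(-1) = -17*(-1) = 17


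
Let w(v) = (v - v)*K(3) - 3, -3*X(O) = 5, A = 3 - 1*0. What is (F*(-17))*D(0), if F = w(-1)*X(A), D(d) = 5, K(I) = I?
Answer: -425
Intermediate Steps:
A = 3 (A = 3 + 0 = 3)
X(O) = -5/3 (X(O) = -1/3*5 = -5/3)
w(v) = -3 (w(v) = (v - v)*3 - 3 = 0*3 - 3 = 0 - 3 = -3)
F = 5 (F = -3*(-5/3) = 5)
(F*(-17))*D(0) = (5*(-17))*5 = -85*5 = -425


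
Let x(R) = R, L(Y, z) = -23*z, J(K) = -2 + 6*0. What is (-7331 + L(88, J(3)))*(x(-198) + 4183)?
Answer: -29030725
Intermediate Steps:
J(K) = -2 (J(K) = -2 + 0 = -2)
(-7331 + L(88, J(3)))*(x(-198) + 4183) = (-7331 - 23*(-2))*(-198 + 4183) = (-7331 + 46)*3985 = -7285*3985 = -29030725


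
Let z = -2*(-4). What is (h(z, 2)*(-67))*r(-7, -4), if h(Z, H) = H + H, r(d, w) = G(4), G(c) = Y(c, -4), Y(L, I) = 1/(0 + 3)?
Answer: -268/3 ≈ -89.333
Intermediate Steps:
Y(L, I) = ⅓ (Y(L, I) = 1/3 = ⅓)
G(c) = ⅓
r(d, w) = ⅓
z = 8
h(Z, H) = 2*H
(h(z, 2)*(-67))*r(-7, -4) = ((2*2)*(-67))*(⅓) = (4*(-67))*(⅓) = -268*⅓ = -268/3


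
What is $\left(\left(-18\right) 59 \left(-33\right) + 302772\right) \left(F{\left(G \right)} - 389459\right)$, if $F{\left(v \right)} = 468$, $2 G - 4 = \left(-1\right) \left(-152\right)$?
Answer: $-131408161638$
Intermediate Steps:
$G = 78$ ($G = 2 + \frac{\left(-1\right) \left(-152\right)}{2} = 2 + \frac{1}{2} \cdot 152 = 2 + 76 = 78$)
$\left(\left(-18\right) 59 \left(-33\right) + 302772\right) \left(F{\left(G \right)} - 389459\right) = \left(\left(-18\right) 59 \left(-33\right) + 302772\right) \left(468 - 389459\right) = \left(\left(-1062\right) \left(-33\right) + 302772\right) \left(-388991\right) = \left(35046 + 302772\right) \left(-388991\right) = 337818 \left(-388991\right) = -131408161638$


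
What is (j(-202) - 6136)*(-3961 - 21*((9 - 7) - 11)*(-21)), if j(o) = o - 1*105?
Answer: 51092990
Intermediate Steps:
j(o) = -105 + o (j(o) = o - 105 = -105 + o)
(j(-202) - 6136)*(-3961 - 21*((9 - 7) - 11)*(-21)) = ((-105 - 202) - 6136)*(-3961 - 21*((9 - 7) - 11)*(-21)) = (-307 - 6136)*(-3961 - 21*(2 - 11)*(-21)) = -6443*(-3961 - 21*(-9)*(-21)) = -6443*(-3961 + 189*(-21)) = -6443*(-3961 - 3969) = -6443*(-7930) = 51092990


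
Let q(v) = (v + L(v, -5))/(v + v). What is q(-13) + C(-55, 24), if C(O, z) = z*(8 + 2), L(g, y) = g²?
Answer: 234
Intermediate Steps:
C(O, z) = 10*z (C(O, z) = z*10 = 10*z)
q(v) = (v + v²)/(2*v) (q(v) = (v + v²)/(v + v) = (v + v²)/((2*v)) = (v + v²)*(1/(2*v)) = (v + v²)/(2*v))
q(-13) + C(-55, 24) = (½ + (½)*(-13)) + 10*24 = (½ - 13/2) + 240 = -6 + 240 = 234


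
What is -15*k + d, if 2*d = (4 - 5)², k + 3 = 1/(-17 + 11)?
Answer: 48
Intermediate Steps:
k = -19/6 (k = -3 + 1/(-17 + 11) = -3 + 1/(-6) = -3 - ⅙ = -19/6 ≈ -3.1667)
d = ½ (d = (4 - 5)²/2 = (½)*(-1)² = (½)*1 = ½ ≈ 0.50000)
-15*k + d = -15*(-19/6) + ½ = 95/2 + ½ = 48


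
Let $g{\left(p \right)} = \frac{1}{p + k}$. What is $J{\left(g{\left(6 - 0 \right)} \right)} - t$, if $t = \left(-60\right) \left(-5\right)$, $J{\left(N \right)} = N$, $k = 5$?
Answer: $- \frac{3299}{11} \approx -299.91$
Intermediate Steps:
$g{\left(p \right)} = \frac{1}{5 + p}$ ($g{\left(p \right)} = \frac{1}{p + 5} = \frac{1}{5 + p}$)
$t = 300$
$J{\left(g{\left(6 - 0 \right)} \right)} - t = \frac{1}{5 + \left(6 - 0\right)} - 300 = \frac{1}{5 + \left(6 + 0\right)} - 300 = \frac{1}{5 + 6} - 300 = \frac{1}{11} - 300 = - \frac{3299}{11}$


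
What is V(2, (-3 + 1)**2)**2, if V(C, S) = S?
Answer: 16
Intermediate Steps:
V(2, (-3 + 1)**2)**2 = ((-3 + 1)**2)**2 = ((-2)**2)**2 = 4**2 = 16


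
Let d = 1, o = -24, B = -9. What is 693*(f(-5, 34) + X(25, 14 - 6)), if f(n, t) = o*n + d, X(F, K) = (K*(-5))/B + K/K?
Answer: 87626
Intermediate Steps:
X(F, K) = 1 + 5*K/9 (X(F, K) = (K*(-5))/(-9) + K/K = -5*K*(-⅑) + 1 = 5*K/9 + 1 = 1 + 5*K/9)
f(n, t) = 1 - 24*n (f(n, t) = -24*n + 1 = 1 - 24*n)
693*(f(-5, 34) + X(25, 14 - 6)) = 693*((1 - 24*(-5)) + (1 + 5*(14 - 6)/9)) = 693*((1 + 120) + (1 + (5/9)*8)) = 693*(121 + (1 + 40/9)) = 693*(121 + 49/9) = 693*(1138/9) = 87626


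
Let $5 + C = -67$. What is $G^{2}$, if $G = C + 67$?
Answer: $25$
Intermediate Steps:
$C = -72$ ($C = -5 - 67 = -72$)
$G = -5$ ($G = -72 + 67 = -5$)
$G^{2} = \left(-5\right)^{2} = 25$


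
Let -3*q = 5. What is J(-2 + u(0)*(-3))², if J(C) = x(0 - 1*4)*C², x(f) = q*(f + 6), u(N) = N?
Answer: 1600/9 ≈ 177.78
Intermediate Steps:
q = -5/3 (q = -⅓*5 = -5/3 ≈ -1.6667)
x(f) = -10 - 5*f/3 (x(f) = -5*(f + 6)/3 = -5*(6 + f)/3 = -10 - 5*f/3)
J(C) = -10*C²/3 (J(C) = (-10 - 5*(0 - 1*4)/3)*C² = (-10 - 5*(0 - 4)/3)*C² = (-10 - 5/3*(-4))*C² = (-10 + 20/3)*C² = -10*C²/3)
J(-2 + u(0)*(-3))² = (-10*(-2 + 0*(-3))²/3)² = (-10*(-2 + 0)²/3)² = (-10/3*(-2)²)² = (-10/3*4)² = (-40/3)² = 1600/9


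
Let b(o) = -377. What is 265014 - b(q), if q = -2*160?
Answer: 265391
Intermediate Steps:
q = -320
265014 - b(q) = 265014 - 1*(-377) = 265014 + 377 = 265391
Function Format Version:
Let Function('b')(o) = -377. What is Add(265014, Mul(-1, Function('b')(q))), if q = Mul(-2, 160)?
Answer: 265391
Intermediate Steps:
q = -320
Add(265014, Mul(-1, Function('b')(q))) = Add(265014, Mul(-1, -377)) = Add(265014, 377) = 265391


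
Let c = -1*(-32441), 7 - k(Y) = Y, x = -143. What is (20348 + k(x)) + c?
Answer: 52939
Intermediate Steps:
k(Y) = 7 - Y
c = 32441
(20348 + k(x)) + c = (20348 + (7 - 1*(-143))) + 32441 = (20348 + (7 + 143)) + 32441 = (20348 + 150) + 32441 = 20498 + 32441 = 52939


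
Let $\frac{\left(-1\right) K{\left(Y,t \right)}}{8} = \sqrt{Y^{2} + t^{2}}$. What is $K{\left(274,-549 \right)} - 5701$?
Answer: $-5701 - 8 \sqrt{376477} \approx -10610.0$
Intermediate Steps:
$K{\left(Y,t \right)} = - 8 \sqrt{Y^{2} + t^{2}}$
$K{\left(274,-549 \right)} - 5701 = - 8 \sqrt{274^{2} + \left(-549\right)^{2}} - 5701 = - 8 \sqrt{75076 + 301401} - 5701 = - 8 \sqrt{376477} - 5701 = -5701 - 8 \sqrt{376477}$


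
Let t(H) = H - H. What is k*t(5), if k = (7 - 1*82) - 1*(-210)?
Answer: 0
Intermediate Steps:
t(H) = 0
k = 135 (k = (7 - 82) + 210 = -75 + 210 = 135)
k*t(5) = 135*0 = 0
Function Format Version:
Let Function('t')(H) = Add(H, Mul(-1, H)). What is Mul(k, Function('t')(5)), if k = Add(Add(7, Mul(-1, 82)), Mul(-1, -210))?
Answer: 0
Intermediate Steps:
Function('t')(H) = 0
k = 135 (k = Add(Add(7, -82), 210) = Add(-75, 210) = 135)
Mul(k, Function('t')(5)) = Mul(135, 0) = 0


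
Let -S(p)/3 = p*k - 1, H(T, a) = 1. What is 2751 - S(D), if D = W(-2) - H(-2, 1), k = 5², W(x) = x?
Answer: 2523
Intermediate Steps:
k = 25
D = -3 (D = -2 - 1*1 = -2 - 1 = -3)
S(p) = 3 - 75*p (S(p) = -3*(p*25 - 1) = -3*(25*p - 1) = -3*(-1 + 25*p) = 3 - 75*p)
2751 - S(D) = 2751 - (3 - 75*(-3)) = 2751 - (3 + 225) = 2751 - 1*228 = 2751 - 228 = 2523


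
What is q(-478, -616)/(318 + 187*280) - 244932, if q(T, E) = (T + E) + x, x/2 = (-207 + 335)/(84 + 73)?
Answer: -1012848525587/4135223 ≈ -2.4493e+5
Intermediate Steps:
x = 256/157 (x = 2*((-207 + 335)/(84 + 73)) = 2*(128/157) = 256/157 ≈ 1.6306)
q(T, E) = 256/157 + E + T (q(T, E) = (T + E) + 256/157 = (E + T) + 256/157 = 256/157 + E + T)
q(-478, -616)/(318 + 187*280) - 244932 = (256/157 - 616 - 478)/(318 + 187*280) - 244932 = -171502/(157*(318 + 52360)) - 244932 = -171502/157/52678 - 244932 = -171502/157*1/52678 - 244932 = -85751/4135223 - 244932 = -1012848525587/4135223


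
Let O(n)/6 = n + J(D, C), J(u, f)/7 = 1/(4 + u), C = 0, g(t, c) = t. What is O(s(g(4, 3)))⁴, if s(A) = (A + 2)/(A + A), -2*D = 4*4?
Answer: 1296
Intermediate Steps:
D = -8 (D = -2*4 = -½*16 = -8)
J(u, f) = 7/(4 + u)
s(A) = (2 + A)/(2*A) (s(A) = (2 + A)/((2*A)) = (2 + A)*(1/(2*A)) = (2 + A)/(2*A))
O(n) = -21/2 + 6*n (O(n) = 6*(n + 7/(4 - 8)) = 6*(n + 7/(-4)) = 6*(n + 7*(-¼)) = 6*(n - 7/4) = 6*(-7/4 + n) = -21/2 + 6*n)
O(s(g(4, 3)))⁴ = (-21/2 + 6*((½)*(2 + 4)/4))⁴ = (-21/2 + 6*((½)*(¼)*6))⁴ = (-21/2 + 6*(¾))⁴ = (-21/2 + 9/2)⁴ = (-6)⁴ = 1296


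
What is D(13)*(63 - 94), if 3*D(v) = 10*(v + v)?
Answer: -8060/3 ≈ -2686.7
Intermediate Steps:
D(v) = 20*v/3 (D(v) = (10*(v + v))/3 = (10*(2*v))/3 = (20*v)/3 = 20*v/3)
D(13)*(63 - 94) = ((20/3)*13)*(63 - 94) = (260/3)*(-31) = -8060/3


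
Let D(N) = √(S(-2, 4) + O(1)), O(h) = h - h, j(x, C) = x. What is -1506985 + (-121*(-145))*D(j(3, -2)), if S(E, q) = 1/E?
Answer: -1506985 + 17545*I*√2/2 ≈ -1.507e+6 + 12406.0*I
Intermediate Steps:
O(h) = 0
D(N) = I*√2/2 (D(N) = √(1/(-2) + 0) = √(-½ + 0) = √(-½) = I*√2/2)
-1506985 + (-121*(-145))*D(j(3, -2)) = -1506985 + (-121*(-145))*(I*√2/2) = -1506985 + 17545*(I*√2/2) = -1506985 + 17545*I*√2/2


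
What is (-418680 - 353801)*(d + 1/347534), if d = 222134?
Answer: -59634851529548917/347534 ≈ -1.7159e+11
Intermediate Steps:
(-418680 - 353801)*(d + 1/347534) = (-418680 - 353801)*(222134 + 1/347534) = -772481*(222134 + 1/347534) = -772481*77199117557/347534 = -59634851529548917/347534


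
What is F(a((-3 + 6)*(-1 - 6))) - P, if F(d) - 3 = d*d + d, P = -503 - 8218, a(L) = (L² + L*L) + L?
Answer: 750906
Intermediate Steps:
a(L) = L + 2*L² (a(L) = (L² + L²) + L = 2*L² + L = L + 2*L²)
P = -8721
F(d) = 3 + d + d² (F(d) = 3 + (d*d + d) = 3 + (d² + d) = 3 + (d + d²) = 3 + d + d²)
F(a((-3 + 6)*(-1 - 6))) - P = (3 + ((-3 + 6)*(-1 - 6))*(1 + 2*((-3 + 6)*(-1 - 6))) + (((-3 + 6)*(-1 - 6))*(1 + 2*((-3 + 6)*(-1 - 6))))²) - 1*(-8721) = (3 + (3*(-7))*(1 + 2*(3*(-7))) + ((3*(-7))*(1 + 2*(3*(-7))))²) + 8721 = (3 - 21*(1 + 2*(-21)) + (-21*(1 + 2*(-21)))²) + 8721 = (3 - 21*(1 - 42) + (-21*(1 - 42))²) + 8721 = (3 - 21*(-41) + (-21*(-41))²) + 8721 = (3 + 861 + 861²) + 8721 = (3 + 861 + 741321) + 8721 = 742185 + 8721 = 750906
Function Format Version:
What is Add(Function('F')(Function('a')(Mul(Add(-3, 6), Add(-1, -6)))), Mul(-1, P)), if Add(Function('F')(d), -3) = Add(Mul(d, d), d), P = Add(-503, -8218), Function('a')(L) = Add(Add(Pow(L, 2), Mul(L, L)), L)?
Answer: 750906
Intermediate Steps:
Function('a')(L) = Add(L, Mul(2, Pow(L, 2))) (Function('a')(L) = Add(Add(Pow(L, 2), Pow(L, 2)), L) = Add(Mul(2, Pow(L, 2)), L) = Add(L, Mul(2, Pow(L, 2))))
P = -8721
Function('F')(d) = Add(3, d, Pow(d, 2)) (Function('F')(d) = Add(3, Add(Mul(d, d), d)) = Add(3, Add(Pow(d, 2), d)) = Add(3, Add(d, Pow(d, 2))) = Add(3, d, Pow(d, 2)))
Add(Function('F')(Function('a')(Mul(Add(-3, 6), Add(-1, -6)))), Mul(-1, P)) = Add(Add(3, Mul(Mul(Add(-3, 6), Add(-1, -6)), Add(1, Mul(2, Mul(Add(-3, 6), Add(-1, -6))))), Pow(Mul(Mul(Add(-3, 6), Add(-1, -6)), Add(1, Mul(2, Mul(Add(-3, 6), Add(-1, -6))))), 2)), Mul(-1, -8721)) = Add(Add(3, Mul(Mul(3, -7), Add(1, Mul(2, Mul(3, -7)))), Pow(Mul(Mul(3, -7), Add(1, Mul(2, Mul(3, -7)))), 2)), 8721) = Add(Add(3, Mul(-21, Add(1, Mul(2, -21))), Pow(Mul(-21, Add(1, Mul(2, -21))), 2)), 8721) = Add(Add(3, Mul(-21, Add(1, -42)), Pow(Mul(-21, Add(1, -42)), 2)), 8721) = Add(Add(3, Mul(-21, -41), Pow(Mul(-21, -41), 2)), 8721) = Add(Add(3, 861, Pow(861, 2)), 8721) = Add(Add(3, 861, 741321), 8721) = Add(742185, 8721) = 750906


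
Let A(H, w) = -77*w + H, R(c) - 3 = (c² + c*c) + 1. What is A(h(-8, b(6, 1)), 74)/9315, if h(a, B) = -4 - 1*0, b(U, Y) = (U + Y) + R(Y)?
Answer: -5702/9315 ≈ -0.61213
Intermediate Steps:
R(c) = 4 + 2*c² (R(c) = 3 + ((c² + c*c) + 1) = 3 + ((c² + c²) + 1) = 3 + (2*c² + 1) = 3 + (1 + 2*c²) = 4 + 2*c²)
b(U, Y) = 4 + U + Y + 2*Y² (b(U, Y) = (U + Y) + (4 + 2*Y²) = 4 + U + Y + 2*Y²)
h(a, B) = -4 (h(a, B) = -4 + 0 = -4)
A(H, w) = H - 77*w
A(h(-8, b(6, 1)), 74)/9315 = (-4 - 77*74)/9315 = (-4 - 5698)*(1/9315) = -5702*1/9315 = -5702/9315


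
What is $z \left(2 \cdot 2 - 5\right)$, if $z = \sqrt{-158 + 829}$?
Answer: $- \sqrt{671} \approx -25.904$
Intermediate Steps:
$z = \sqrt{671} \approx 25.904$
$z \left(2 \cdot 2 - 5\right) = \sqrt{671} \left(2 \cdot 2 - 5\right) = \sqrt{671} \left(4 - 5\right) = \sqrt{671} \left(-1\right) = - \sqrt{671}$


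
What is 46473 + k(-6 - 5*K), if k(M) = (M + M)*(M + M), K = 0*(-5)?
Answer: 46617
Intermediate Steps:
K = 0
k(M) = 4*M**2 (k(M) = (2*M)*(2*M) = 4*M**2)
46473 + k(-6 - 5*K) = 46473 + 4*(-6 - 5*0)**2 = 46473 + 4*(-6 + 0)**2 = 46473 + 4*(-6)**2 = 46473 + 4*36 = 46473 + 144 = 46617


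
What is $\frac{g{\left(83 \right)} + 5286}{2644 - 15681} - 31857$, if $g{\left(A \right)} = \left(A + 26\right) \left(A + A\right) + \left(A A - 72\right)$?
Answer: $- \frac{415349906}{13037} \approx -31859.0$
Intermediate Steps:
$g{\left(A \right)} = -72 + A^{2} + 2 A \left(26 + A\right)$ ($g{\left(A \right)} = \left(26 + A\right) 2 A + \left(A^{2} - 72\right) = 2 A \left(26 + A\right) + \left(-72 + A^{2}\right) = -72 + A^{2} + 2 A \left(26 + A\right)$)
$\frac{g{\left(83 \right)} + 5286}{2644 - 15681} - 31857 = \frac{\left(-72 + 3 \cdot 83^{2} + 52 \cdot 83\right) + 5286}{2644 - 15681} - 31857 = \frac{\left(-72 + 3 \cdot 6889 + 4316\right) + 5286}{-13037} - 31857 = \left(\left(-72 + 20667 + 4316\right) + 5286\right) \left(- \frac{1}{13037}\right) - 31857 = \left(24911 + 5286\right) \left(- \frac{1}{13037}\right) - 31857 = 30197 \left(- \frac{1}{13037}\right) - 31857 = - \frac{30197}{13037} - 31857 = - \frac{415349906}{13037}$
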